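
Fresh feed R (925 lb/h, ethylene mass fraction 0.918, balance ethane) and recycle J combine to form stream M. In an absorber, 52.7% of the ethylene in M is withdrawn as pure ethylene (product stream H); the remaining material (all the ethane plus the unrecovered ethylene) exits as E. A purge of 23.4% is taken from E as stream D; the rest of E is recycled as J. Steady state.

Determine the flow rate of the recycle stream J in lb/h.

730.8 lb/h

ethane enters only via R and leaves only via the purge: 925×0.082 = 0.234×(ethane in E), and the absorber passes all ethane, so ethane in M = ethane in E = 324.15 lb/h.
ethylene in M: m_A = 925×0.918 + (1−0.234)·(1−0.527)·m_A, so m_A = 849.15/0.6377 = 1331.6 lb/h.
E = (1−0.527)×1331.6 + 324.15 = 954 lb/h.
Recycle J = (1−0.234)×954 = 730.77 lb/h.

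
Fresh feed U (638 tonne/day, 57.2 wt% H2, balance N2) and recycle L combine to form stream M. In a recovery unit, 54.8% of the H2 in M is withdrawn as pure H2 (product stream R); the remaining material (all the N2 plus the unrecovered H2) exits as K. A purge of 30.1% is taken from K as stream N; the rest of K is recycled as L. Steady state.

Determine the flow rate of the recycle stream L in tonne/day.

N2 enters only via U and leaves only via the purge: 638×0.428 = 0.301×(N2 in K), and the recovery unit passes all N2, so N2 in M = N2 in K = 907.19 tonne/day.
H2 in M: m_A = 638×0.572 + (1−0.301)·(1−0.548)·m_A, so m_A = 364.94/0.6841 = 533.49 tonne/day.
K = (1−0.548)×533.49 + 907.19 = 1148.3 tonne/day.
Recycle L = (1−0.301)×1148.3 = 802.68 tonne/day.

802.7 tonne/day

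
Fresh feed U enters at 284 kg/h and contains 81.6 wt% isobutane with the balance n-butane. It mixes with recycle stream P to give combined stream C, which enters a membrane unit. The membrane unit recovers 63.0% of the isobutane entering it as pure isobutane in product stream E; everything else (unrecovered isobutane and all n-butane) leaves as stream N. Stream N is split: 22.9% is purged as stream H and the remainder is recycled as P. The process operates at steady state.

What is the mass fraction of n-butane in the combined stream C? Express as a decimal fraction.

n-butane enters only via U and leaves only via the purge: 284×0.184 = 0.229×(n-butane in N), and the membrane unit passes all n-butane, so n-butane in C = n-butane in N = 228.19 kg/h.
isobutane in C: m_A = 284×0.816 + (1−0.229)·(1−0.630)·m_A, so m_A = 231.74/0.7147 = 324.24 kg/h.
C = 324.24 + 228.19 = 552.43 kg/h.
n-butane fraction in C = 228.19/552.43 = 0.413.

0.413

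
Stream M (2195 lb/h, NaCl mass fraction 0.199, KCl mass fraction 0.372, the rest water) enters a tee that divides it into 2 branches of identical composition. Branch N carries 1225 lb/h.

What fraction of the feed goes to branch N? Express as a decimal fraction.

Fraction to N = 1225/2195 = 0.5581.

0.558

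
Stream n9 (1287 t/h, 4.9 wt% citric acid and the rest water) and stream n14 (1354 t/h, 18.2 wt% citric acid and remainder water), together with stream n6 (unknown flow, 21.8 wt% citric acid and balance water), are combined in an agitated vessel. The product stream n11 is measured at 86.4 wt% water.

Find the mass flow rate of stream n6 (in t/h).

605.9 t/h

Let n6 be the unknown flow. Total out = 2641 + n6.
water balance: 2331.5 + 0.782·n6 = 0.864·(2641 + n6)
(0.782 − 0.864)·n6 = 0.864×2641 − 2331.5 = -49.685
n6 = -49.685 / -0.082 = 605.91 t/h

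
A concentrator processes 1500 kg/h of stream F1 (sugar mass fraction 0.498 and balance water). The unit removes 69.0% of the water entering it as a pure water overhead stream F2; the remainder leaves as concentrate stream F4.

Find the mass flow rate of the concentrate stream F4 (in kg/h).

water entering = 1500×0.502 = 753 kg/h; overhead removed = 0.690×753 = 519.57 kg/h.
Concentrate = 1500 − 519.57 = 980.43 kg/h.

980.4 kg/h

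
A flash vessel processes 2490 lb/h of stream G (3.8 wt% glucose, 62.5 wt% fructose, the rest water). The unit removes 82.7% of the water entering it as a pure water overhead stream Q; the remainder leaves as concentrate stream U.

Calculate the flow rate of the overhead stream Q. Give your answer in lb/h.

water entering = 2490×0.337 = 839.13 lb/h; overhead removed = 0.827×839.13 = 693.96 lb/h.

694 lb/h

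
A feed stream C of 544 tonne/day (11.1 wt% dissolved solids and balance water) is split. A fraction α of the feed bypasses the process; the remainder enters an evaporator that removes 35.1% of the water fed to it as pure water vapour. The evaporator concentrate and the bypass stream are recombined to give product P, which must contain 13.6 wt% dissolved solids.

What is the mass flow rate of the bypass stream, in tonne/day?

All 544×0.111 = 60.384 tonne/day of dissolved solids reaches P, so P = 60.384/0.136 = 444 tonne/day and vapour = 100 tonne/day.
The evaporator receives (1−α)·544 of feed at 0.889 water and removes 0.351 of that water:
0.351×0.889×(1−α)×544 = 100
(1−α) = 100/169.75 = 0.5891;  α = 0.4109.
Bypass flow = 0.4109×544 = 223.53 tonne/day.

223.5 tonne/day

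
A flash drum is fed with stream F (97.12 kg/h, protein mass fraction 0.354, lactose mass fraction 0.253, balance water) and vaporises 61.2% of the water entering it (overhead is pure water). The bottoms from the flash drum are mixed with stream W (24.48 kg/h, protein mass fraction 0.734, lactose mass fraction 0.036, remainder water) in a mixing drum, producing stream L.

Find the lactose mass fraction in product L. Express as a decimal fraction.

0.259

Vapour removed = 0.612×0.393×97.12 = 23.359 kg/h; concentrate = 73.761 kg/h.
lactose reaching the mixer = 24.571 (from concentrate) + 24.48×0.036 = 25.453 kg/h.
Product flow = 73.761 + 24.48 = 98.241 kg/h; lactose fraction = 0.259.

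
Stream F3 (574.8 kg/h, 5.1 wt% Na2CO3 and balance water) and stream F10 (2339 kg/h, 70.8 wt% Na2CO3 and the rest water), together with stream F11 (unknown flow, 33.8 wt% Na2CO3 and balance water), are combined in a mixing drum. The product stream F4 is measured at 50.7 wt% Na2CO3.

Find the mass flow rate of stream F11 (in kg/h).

1231 kg/h

Let F11 be the unknown flow. Total out = 2913.8 + F11.
Na2CO3 balance: 1685.3 + 0.338·F11 = 0.507·(2913.8 + F11)
(0.338 − 0.507)·F11 = 0.507×2913.8 − 1685.3 = -208.03
F11 = -208.03 / -0.169 = 1230.9 kg/h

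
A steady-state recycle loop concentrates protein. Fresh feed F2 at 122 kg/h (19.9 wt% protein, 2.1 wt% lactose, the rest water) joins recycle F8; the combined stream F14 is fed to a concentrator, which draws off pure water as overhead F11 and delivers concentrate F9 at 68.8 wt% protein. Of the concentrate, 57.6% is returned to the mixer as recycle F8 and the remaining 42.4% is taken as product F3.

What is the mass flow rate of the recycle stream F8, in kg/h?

47.94 kg/h

Overall protein balance (none leaves overhead): protein in fresh feed = protein in product, i.e. 122×0.199 = (1−0.576)·F9·0.688.
F9 = 24.278/(0.688×0.424) = 83.226 kg/h.
Recycle F8 = 0.576×83.226 = 47.938 kg/h.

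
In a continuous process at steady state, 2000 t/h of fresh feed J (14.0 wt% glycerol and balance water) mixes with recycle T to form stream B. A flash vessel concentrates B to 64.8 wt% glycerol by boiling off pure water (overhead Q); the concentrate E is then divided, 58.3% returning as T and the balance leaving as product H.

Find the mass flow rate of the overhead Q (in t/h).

1568 t/h

Overall glycerol balance (none leaves overhead): glycerol in fresh feed = glycerol in product, i.e. 2000×0.140 = (1−0.583)·E·0.648.
E = 280/(0.648×0.417) = 1036.2 t/h.
Recycle T = 0.583×1036.2 = 604.11 t/h.
Combined feed B = 2000 + 604.11 = 2604.1 t/h.
Overhead Q = B − E = 2604.1 − 1036.2 = 1567.9 t/h.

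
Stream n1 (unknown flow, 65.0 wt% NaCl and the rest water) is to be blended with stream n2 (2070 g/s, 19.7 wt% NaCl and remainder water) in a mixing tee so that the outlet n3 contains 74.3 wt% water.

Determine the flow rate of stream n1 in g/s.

316 g/s

Let n1 be the unknown flow. Total out = 2070 + n1.
water balance: 1662.2 + 0.350·n1 = 0.743·(2070 + n1)
(0.350 − 0.743)·n1 = 0.743×2070 − 1662.2 = -124.2
n1 = -124.2 / -0.393 = 316.03 g/s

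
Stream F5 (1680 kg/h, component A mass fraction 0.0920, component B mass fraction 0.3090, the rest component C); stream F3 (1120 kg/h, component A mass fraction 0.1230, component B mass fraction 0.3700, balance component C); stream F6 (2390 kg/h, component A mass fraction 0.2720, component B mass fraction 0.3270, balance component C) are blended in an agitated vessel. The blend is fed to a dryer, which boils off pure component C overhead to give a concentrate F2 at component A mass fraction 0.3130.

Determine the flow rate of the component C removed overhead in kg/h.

2179 kg/h

component A entering = 1680×0.092 + 1120×0.123 + 2390×0.272 = 942.4 kg/h.
All component A reports to F2, so F2 = 942.4/0.313 = 3010.9 kg/h.
Total feed = 5190 kg/h; overhead = 5190 − 3010.9 = 2179.1 kg/h.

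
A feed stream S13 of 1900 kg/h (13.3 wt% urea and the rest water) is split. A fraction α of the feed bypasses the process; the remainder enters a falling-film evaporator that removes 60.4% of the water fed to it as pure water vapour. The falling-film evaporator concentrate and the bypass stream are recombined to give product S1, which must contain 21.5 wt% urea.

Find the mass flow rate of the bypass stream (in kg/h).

All 1900×0.133 = 252.7 kg/h of urea reaches S1, so S1 = 252.7/0.215 = 1175.3 kg/h and vapour = 724.65 kg/h.
The evaporator receives (1−α)·1900 of feed at 0.867 water and removes 0.604 of that water:
0.604×0.867×(1−α)×1900 = 724.65
(1−α) = 724.65/994.97 = 0.7283;  α = 0.2717.
Bypass flow = 0.2717×1900 = 516.2 kg/h.

516.2 kg/h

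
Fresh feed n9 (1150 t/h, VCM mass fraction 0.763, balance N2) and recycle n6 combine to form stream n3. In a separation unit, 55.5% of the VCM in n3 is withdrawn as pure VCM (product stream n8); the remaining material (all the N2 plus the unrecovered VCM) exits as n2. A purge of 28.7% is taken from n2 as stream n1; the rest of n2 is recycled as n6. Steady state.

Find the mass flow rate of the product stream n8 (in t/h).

713.3 t/h

VCM in n3: m_A = 1150×0.763 + (1−0.287)·(1−0.555)·m_A, so m_A = 877.45/0.6827 = 1285.2 t/h.
Product n8 = 0.555×1285.2 = 713.31 t/h.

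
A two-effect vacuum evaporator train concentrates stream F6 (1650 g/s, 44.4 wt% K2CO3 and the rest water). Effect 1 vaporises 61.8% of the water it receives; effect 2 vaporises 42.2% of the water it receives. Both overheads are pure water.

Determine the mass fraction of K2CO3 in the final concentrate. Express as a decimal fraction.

0.783

water in feed = 1650×0.556 = 917.4 g/s.
After stage 1: water left = (1−0.618)×917.4 = 350.45; stream total = 1083 g/s.
After stage 2: water left = (1−0.422)×350.45 = 202.56; final concentrate = 935.16 g/s.
K2CO3 fraction = 732.6/935.16 = 0.783.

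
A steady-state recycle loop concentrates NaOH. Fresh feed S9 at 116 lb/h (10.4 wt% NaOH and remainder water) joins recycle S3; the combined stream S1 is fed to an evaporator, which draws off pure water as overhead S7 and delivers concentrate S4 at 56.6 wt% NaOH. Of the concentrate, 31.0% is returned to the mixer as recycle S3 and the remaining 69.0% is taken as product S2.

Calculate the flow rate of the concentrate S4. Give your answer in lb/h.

30.89 lb/h

Overall NaOH balance (none leaves overhead): NaOH in fresh feed = NaOH in product, i.e. 116×0.104 = (1−0.310)·S4·0.566.
S4 = 12.064/(0.566×0.690) = 30.891 lb/h.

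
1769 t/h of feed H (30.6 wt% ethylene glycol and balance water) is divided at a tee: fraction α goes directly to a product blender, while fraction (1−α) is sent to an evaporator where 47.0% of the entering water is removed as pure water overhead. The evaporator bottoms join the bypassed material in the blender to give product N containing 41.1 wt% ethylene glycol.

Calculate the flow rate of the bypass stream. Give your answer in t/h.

383.5 t/h

All 1769×0.306 = 541.31 t/h of ethylene glycol reaches N, so N = 541.31/0.411 = 1317.1 t/h and vapour = 451.93 t/h.
The evaporator receives (1−α)·1769 of feed at 0.694 water and removes 0.470 of that water:
0.470×0.694×(1−α)×1769 = 451.93
(1−α) = 451.93/577.01 = 0.7832;  α = 0.2168.
Bypass flow = 0.2168×1769 = 383.46 t/h.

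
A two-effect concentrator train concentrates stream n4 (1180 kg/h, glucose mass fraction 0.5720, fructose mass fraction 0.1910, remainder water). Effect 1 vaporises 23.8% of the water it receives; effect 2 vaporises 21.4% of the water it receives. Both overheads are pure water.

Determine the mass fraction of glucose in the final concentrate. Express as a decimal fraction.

0.6321

water in feed = 1180×0.237 = 279.66 kg/h.
After stage 1: water left = (1−0.238)×279.66 = 213.1; stream total = 1113.4 kg/h.
After stage 2: water left = (1−0.214)×213.1 = 167.5; final concentrate = 1067.8 kg/h.
glucose fraction = 674.96/1067.8 = 0.6321.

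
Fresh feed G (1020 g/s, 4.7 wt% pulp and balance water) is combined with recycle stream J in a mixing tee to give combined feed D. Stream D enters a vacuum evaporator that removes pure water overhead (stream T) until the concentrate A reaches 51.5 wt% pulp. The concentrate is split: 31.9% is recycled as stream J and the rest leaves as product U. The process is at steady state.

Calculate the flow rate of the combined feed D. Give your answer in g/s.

1064 g/s

Overall pulp balance (none leaves overhead): pulp in fresh feed = pulp in product, i.e. 1020×0.047 = (1−0.319)·A·0.515.
A = 47.94/(0.515×0.681) = 136.69 g/s.
Recycle J = 0.319×136.69 = 43.605 g/s.
Combined feed D = 1020 + 43.605 = 1063.6 g/s.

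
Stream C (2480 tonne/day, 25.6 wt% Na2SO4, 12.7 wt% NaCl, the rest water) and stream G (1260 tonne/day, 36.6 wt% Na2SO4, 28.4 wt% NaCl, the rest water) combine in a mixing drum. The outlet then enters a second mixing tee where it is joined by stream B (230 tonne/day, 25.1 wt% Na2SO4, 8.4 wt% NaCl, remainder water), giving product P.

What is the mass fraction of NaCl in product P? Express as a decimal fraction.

0.174

Overall, product flow = 3970 tonne/day.
NaCl in = 2480×0.127 + 1260×0.284 + 230×0.084 = 692.12 tonne/day.
NaCl fraction in P = 0.174.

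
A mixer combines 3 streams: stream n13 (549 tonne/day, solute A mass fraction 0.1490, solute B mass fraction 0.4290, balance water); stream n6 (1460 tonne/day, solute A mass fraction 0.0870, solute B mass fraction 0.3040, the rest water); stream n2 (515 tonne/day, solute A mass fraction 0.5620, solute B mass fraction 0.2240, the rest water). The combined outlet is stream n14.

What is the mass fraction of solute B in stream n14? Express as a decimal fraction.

0.3149

Total flow out = 549 + 1460 + 515 = 2524 tonne/day.
solute B in = 549×0.429 + 1460×0.304 + 515×0.224 = 794.72 tonne/day.
solute B mass fraction in n14 = 794.72/2524 = 0.3149.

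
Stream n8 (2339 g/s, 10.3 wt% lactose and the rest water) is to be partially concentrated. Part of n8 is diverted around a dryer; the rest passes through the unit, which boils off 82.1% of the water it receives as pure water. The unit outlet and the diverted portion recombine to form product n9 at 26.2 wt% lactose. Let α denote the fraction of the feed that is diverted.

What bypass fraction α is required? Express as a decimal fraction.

All 2339×0.103 = 240.92 g/s of lactose reaches n9, so n9 = 240.92/0.262 = 919.53 g/s and vapour = 1419.5 g/s.
The evaporator receives (1−α)·2339 of feed at 0.897 water and removes 0.821 of that water:
0.821×0.897×(1−α)×2339 = 1419.5
(1−α) = 1419.5/1722.5 = 0.8241;  α = 0.1759.

0.176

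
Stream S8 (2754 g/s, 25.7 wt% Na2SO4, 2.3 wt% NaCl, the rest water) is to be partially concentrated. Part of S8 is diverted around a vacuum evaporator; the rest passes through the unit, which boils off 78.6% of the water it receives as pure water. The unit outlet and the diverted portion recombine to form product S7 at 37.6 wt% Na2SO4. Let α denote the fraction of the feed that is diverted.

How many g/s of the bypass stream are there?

1214 g/s

All 2754×0.257 = 707.78 g/s of Na2SO4 reaches S7, so S7 = 707.78/0.376 = 1882.4 g/s and vapour = 871.61 g/s.
The evaporator receives (1−α)·2754 of feed at 0.720 water and removes 0.786 of that water:
0.786×0.720×(1−α)×2754 = 871.61
(1−α) = 871.61/1558.5 = 0.5592;  α = 0.4408.
Bypass flow = 0.4408×2754 = 1213.8 g/s.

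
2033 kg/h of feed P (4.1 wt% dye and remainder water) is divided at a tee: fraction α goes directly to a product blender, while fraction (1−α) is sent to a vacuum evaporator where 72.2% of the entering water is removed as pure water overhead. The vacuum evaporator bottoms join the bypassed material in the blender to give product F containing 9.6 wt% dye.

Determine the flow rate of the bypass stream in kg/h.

All 2033×0.041 = 83.353 kg/h of dye reaches F, so F = 83.353/0.096 = 868.26 kg/h and vapour = 1164.7 kg/h.
The evaporator receives (1−α)·2033 of feed at 0.959 water and removes 0.722 of that water:
0.722×0.959×(1−α)×2033 = 1164.7
(1−α) = 1164.7/1407.6 = 0.8274;  α = 0.1726.
Bypass flow = 0.1726×2033 = 350.82 kg/h.

350.8 kg/h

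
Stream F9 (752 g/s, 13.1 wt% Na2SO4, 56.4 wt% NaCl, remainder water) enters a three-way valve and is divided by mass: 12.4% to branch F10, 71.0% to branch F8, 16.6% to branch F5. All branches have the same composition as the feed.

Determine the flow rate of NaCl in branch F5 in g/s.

70.41 g/s

Branch F5 total = 0.166×752 = 124.83 g/s.
NaCl in F5 = 0.564×124.83 = 70.405 g/s.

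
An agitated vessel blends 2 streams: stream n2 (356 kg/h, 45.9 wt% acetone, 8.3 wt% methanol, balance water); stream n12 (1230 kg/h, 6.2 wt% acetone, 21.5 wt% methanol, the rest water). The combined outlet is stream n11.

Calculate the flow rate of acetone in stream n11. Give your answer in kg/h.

acetone out = acetone in = 356×0.459 + 1230×0.062 = 239.66 kg/h.

239.7 kg/h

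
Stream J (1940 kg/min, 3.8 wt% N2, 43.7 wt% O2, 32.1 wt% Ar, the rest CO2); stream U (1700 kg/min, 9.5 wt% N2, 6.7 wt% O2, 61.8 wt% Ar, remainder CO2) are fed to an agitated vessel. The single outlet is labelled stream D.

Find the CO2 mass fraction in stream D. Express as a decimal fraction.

0.211

Total flow out = 1940 + 1700 = 3640 kg/min.
CO2 in = 1940×0.204 + 1700×0.220 = 769.76 kg/min.
CO2 mass fraction in D = 769.76/3640 = 0.211.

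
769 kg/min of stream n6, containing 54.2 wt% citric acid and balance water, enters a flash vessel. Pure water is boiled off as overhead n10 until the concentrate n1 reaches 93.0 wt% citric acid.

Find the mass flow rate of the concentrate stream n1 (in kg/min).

448.2 kg/min

citric acid is conserved: 769×0.542 = 416.8 kg/min all reports to the concentrate.
Concentrate = 416.8/(target fraction) = 448.17 kg/min.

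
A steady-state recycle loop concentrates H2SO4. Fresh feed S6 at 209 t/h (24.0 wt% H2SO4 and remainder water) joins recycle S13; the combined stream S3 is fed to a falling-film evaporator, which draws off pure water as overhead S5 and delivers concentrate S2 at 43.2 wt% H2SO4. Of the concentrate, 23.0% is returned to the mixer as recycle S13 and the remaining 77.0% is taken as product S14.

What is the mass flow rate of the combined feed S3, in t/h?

243.7 t/h

Overall H2SO4 balance (none leaves overhead): H2SO4 in fresh feed = H2SO4 in product, i.e. 209×0.240 = (1−0.230)·S2·0.432.
S2 = 50.16/(0.432×0.770) = 150.79 t/h.
Recycle S13 = 0.230×150.79 = 34.683 t/h.
Combined feed S3 = 209 + 34.683 = 243.68 t/h.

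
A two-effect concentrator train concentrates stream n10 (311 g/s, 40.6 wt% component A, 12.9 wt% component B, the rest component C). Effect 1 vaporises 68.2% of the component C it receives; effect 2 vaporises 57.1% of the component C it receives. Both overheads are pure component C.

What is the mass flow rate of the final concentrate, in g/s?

186.1 g/s

component C in feed = 311×0.465 = 144.62 g/s.
After stage 1: component C left = (1−0.682)×144.62 = 45.988; stream total = 212.37 g/s.
After stage 2: component C left = (1−0.571)×45.988 = 19.729; final concentrate = 186.11 g/s.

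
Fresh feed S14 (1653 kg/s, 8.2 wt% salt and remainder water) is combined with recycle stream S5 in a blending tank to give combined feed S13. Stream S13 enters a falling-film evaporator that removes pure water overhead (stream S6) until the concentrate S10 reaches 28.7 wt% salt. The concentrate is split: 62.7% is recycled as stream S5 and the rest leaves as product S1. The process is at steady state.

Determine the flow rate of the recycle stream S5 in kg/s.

Overall salt balance (none leaves overhead): salt in fresh feed = salt in product, i.e. 1653×0.082 = (1−0.627)·S10·0.287.
S10 = 135.55/(0.287×0.373) = 1266.2 kg/s.
Recycle S5 = 0.627×1266.2 = 793.9 kg/s.

793.9 kg/s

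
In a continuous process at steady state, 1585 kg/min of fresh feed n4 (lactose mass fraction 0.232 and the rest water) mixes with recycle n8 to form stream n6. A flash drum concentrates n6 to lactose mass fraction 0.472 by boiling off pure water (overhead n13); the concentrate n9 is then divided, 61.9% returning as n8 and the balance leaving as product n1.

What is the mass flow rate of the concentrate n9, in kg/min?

Overall lactose balance (none leaves overhead): lactose in fresh feed = lactose in product, i.e. 1585×0.232 = (1−0.619)·n9·0.472.
n9 = 367.72/(0.472×0.381) = 2044.8 kg/min.

2045 kg/min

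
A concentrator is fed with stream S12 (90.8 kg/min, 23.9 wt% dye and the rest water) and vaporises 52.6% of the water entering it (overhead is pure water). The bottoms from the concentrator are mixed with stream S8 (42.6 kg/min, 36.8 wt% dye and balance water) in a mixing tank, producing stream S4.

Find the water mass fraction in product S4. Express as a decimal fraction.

0.615

Vapour removed = 0.526×0.761×90.8 = 36.346 kg/min; concentrate = 54.454 kg/min.
water reaching the mixer = 32.753 (from concentrate) + 42.6×0.632 = 59.676 kg/min.
Product flow = 54.454 + 42.6 = 97.054 kg/min; water fraction = 0.615.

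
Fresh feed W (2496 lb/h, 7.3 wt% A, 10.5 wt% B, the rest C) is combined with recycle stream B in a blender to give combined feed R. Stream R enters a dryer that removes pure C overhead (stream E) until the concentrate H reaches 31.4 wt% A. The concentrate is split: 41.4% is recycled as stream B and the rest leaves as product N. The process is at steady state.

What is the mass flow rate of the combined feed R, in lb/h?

Overall A balance (none leaves overhead): A in fresh feed = A in product, i.e. 2496×0.073 = (1−0.414)·H·0.314.
H = 182.21/(0.314×0.586) = 990.24 lb/h.
Recycle B = 0.414×990.24 = 409.96 lb/h.
Combined feed R = 2496 + 409.96 = 2906 lb/h.

2906 lb/h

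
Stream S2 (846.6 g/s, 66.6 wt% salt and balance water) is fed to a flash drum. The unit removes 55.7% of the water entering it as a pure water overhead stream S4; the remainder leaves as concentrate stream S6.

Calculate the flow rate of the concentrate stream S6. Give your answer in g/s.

water entering = 846.6×0.334 = 282.76 g/s; overhead removed = 0.557×282.76 = 157.5 g/s.
Concentrate = 846.6 − 157.5 = 689.1 g/s.

689.1 g/s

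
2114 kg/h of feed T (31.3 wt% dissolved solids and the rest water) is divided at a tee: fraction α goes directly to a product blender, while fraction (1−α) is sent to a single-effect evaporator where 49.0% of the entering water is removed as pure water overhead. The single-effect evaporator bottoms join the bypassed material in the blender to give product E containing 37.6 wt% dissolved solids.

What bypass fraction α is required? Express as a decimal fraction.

All 2114×0.313 = 661.68 kg/h of dissolved solids reaches E, so E = 661.68/0.376 = 1759.8 kg/h and vapour = 354.21 kg/h.
The evaporator receives (1−α)·2114 of feed at 0.687 water and removes 0.490 of that water:
0.490×0.687×(1−α)×2114 = 354.21
(1−α) = 354.21/711.64 = 0.4977;  α = 0.5023.

0.502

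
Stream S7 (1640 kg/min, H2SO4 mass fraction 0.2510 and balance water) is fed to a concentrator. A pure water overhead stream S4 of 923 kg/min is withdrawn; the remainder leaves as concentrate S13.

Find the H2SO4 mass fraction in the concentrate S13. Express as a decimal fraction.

0.5741

H2SO4 is not removed: 1640×0.251 = 411.64 kg/min of H2SO4 enters S13.
Concentrate = 1640 − 923 = 717 kg/min.
Mass fraction = 411.64/717 = 0.5741.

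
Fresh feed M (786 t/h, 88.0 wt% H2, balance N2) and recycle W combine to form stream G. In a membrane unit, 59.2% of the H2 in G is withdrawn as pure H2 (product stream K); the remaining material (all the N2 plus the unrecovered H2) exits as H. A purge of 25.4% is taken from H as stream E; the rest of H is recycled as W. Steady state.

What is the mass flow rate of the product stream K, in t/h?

H2 in G: m_A = 786×0.880 + (1−0.254)·(1−0.592)·m_A, so m_A = 691.68/0.6956 = 994.32 t/h.
Product K = 0.592×994.32 = 588.64 t/h.

588.6 t/h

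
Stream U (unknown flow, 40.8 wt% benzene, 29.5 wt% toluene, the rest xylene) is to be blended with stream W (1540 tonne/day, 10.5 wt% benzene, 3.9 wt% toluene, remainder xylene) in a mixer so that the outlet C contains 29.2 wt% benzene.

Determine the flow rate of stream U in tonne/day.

2483 tonne/day

Let U be the unknown flow. Total out = 1540 + U.
benzene balance: 161.7 + 0.408·U = 0.292·(1540 + U)
(0.408 − 0.292)·U = 0.292×1540 − 161.7 = 287.98
U = 287.98 / 0.116 = 2482.6 tonne/day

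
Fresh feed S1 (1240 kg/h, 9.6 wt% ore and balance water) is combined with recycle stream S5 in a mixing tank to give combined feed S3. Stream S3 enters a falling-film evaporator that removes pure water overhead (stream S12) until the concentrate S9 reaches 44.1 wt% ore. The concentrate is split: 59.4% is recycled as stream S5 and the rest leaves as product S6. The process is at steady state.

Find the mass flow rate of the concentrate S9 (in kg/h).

Overall ore balance (none leaves overhead): ore in fresh feed = ore in product, i.e. 1240×0.096 = (1−0.594)·S9·0.441.
S9 = 119.04/(0.441×0.406) = 664.86 kg/h.

664.9 kg/h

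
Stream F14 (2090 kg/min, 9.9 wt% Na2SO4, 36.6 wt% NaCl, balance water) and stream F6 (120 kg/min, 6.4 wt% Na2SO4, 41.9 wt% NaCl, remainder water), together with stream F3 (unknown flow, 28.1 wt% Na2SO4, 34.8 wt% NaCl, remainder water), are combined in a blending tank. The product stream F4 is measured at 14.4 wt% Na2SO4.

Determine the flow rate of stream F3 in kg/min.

756.6 kg/min

Let F3 be the unknown flow. Total out = 2210 + F3.
Na2SO4 balance: 214.59 + 0.281·F3 = 0.144·(2210 + F3)
(0.281 − 0.144)·F3 = 0.144×2210 − 214.59 = 103.65
F3 = 103.65 / 0.137 = 756.57 kg/min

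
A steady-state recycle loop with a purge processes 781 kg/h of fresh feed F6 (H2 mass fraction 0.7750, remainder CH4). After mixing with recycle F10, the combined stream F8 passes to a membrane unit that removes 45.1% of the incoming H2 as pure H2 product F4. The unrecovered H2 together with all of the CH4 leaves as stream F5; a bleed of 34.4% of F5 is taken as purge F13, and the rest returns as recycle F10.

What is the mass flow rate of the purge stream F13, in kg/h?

354.4 kg/h

CH4 enters only via F6 and leaves only via the purge: 781×0.225 = 0.344×(CH4 in F5), and the membrane unit passes all CH4, so CH4 in F8 = CH4 in F5 = 510.83 kg/h.
H2 in F8: m_A = 781×0.775 + (1−0.344)·(1−0.451)·m_A, so m_A = 605.27/0.6399 = 945.96 kg/h.
F5 = (1−0.451)×945.96 + 510.83 = 1030.2 kg/h.
Purge F13 = 0.344×1030.2 = 354.37 kg/h.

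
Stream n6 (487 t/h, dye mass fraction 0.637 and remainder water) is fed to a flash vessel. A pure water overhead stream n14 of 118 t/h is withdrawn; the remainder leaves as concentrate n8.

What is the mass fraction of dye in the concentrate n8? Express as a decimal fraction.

0.841

dye is not removed: 487×0.637 = 310.22 t/h of dye enters n8.
Concentrate = 487 − 118 = 369 t/h.
Mass fraction = 310.22/369 = 0.841.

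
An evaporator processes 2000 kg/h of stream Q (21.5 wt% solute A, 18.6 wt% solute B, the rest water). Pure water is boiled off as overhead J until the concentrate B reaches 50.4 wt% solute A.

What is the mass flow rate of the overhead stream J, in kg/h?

1147 kg/h

solute A is conserved: 2000×0.215 = 430 kg/h all reports to the concentrate.
Concentrate = 430/(target fraction) = 853.17 kg/h.
Overhead = 2000 − 853.17 = 1146.8 kg/h.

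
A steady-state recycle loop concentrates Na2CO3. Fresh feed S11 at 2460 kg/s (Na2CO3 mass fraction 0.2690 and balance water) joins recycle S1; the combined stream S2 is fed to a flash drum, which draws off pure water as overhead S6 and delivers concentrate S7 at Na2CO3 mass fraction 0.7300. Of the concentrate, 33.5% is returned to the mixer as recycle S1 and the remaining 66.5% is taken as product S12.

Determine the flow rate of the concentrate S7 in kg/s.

1363 kg/s

Overall Na2CO3 balance (none leaves overhead): Na2CO3 in fresh feed = Na2CO3 in product, i.e. 2460×0.269 = (1−0.335)·S7·0.730.
S7 = 661.74/(0.730×0.665) = 1363.1 kg/s.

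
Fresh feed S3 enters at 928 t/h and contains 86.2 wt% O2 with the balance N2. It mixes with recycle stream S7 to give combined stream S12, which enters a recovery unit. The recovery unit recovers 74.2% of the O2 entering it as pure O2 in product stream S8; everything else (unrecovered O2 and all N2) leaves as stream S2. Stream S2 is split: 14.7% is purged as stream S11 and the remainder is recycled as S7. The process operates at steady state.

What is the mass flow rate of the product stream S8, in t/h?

O2 in S12: m_A = 928×0.862 + (1−0.147)·(1−0.742)·m_A, so m_A = 799.94/0.7799 = 1025.7 t/h.
Product S8 = 0.742×1025.7 = 761.04 t/h.

761 t/h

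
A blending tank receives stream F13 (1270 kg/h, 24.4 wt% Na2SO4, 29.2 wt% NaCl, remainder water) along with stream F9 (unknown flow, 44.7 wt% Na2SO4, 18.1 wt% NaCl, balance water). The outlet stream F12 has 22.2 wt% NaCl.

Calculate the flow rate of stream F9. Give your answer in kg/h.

2168 kg/h

Let F9 be the unknown flow. Total out = 1270 + F9.
NaCl balance: 370.84 + 0.181·F9 = 0.222·(1270 + F9)
(0.181 − 0.222)·F9 = 0.222×1270 − 370.84 = -88.9
F9 = -88.9 / -0.041 = 2168.3 kg/h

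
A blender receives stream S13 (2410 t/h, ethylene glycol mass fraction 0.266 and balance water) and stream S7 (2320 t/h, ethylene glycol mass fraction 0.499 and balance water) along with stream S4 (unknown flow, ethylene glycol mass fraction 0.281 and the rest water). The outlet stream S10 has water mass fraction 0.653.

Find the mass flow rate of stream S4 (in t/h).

2385 t/h

Let S4 be the unknown flow. Total out = 4730 + S4.
water balance: 2931.3 + 0.719·S4 = 0.653·(4730 + S4)
(0.719 − 0.653)·S4 = 0.653×4730 − 2931.3 = 157.43
S4 = 157.43 / 0.066 = 2385.3 t/h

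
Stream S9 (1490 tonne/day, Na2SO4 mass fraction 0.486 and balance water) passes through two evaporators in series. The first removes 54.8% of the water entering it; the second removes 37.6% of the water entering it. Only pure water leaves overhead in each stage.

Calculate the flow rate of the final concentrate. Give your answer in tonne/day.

water in feed = 1490×0.514 = 765.86 tonne/day.
After stage 1: water left = (1−0.548)×765.86 = 346.17; stream total = 1070.3 tonne/day.
After stage 2: water left = (1−0.376)×346.17 = 216.01; final concentrate = 940.15 tonne/day.

940.1 tonne/day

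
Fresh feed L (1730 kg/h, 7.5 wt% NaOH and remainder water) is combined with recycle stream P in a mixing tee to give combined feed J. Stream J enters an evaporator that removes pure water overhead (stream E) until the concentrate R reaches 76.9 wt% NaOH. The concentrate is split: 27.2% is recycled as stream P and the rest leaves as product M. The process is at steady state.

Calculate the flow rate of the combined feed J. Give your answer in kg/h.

1793 kg/h

Overall NaOH balance (none leaves overhead): NaOH in fresh feed = NaOH in product, i.e. 1730×0.075 = (1−0.272)·R·0.769.
R = 129.75/(0.769×0.728) = 231.77 kg/h.
Recycle P = 0.272×231.77 = 63.04 kg/h.
Combined feed J = 1730 + 63.04 = 1793 kg/h.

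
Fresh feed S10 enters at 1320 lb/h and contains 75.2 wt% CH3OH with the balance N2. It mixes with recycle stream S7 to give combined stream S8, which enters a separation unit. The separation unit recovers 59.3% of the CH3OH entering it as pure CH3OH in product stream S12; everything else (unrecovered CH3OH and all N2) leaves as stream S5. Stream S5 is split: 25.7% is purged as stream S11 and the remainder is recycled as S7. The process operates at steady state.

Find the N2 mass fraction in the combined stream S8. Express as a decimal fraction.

0.472

N2 enters only via S10 and leaves only via the purge: 1320×0.248 = 0.257×(N2 in S5), and the separation unit passes all N2, so N2 in S8 = N2 in S5 = 1273.8 lb/h.
CH3OH in S8: m_A = 1320×0.752 + (1−0.257)·(1−0.593)·m_A, so m_A = 992.64/0.6976 = 1422.9 lb/h.
S8 = 1422.9 + 1273.8 = 2696.7 lb/h.
N2 fraction in S8 = 1273.8/2696.7 = 0.472.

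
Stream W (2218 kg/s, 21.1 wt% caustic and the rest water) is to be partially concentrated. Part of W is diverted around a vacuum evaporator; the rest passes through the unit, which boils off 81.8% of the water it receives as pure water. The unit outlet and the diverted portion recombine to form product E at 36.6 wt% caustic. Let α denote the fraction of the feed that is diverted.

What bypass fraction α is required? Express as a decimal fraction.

All 2218×0.211 = 468 kg/s of caustic reaches E, so E = 468/0.366 = 1278.7 kg/s and vapour = 939.32 kg/s.
The evaporator receives (1−α)·2218 of feed at 0.789 water and removes 0.818 of that water:
0.818×0.789×(1−α)×2218 = 939.32
(1−α) = 939.32/1431.5 = 0.6562;  α = 0.3438.

0.344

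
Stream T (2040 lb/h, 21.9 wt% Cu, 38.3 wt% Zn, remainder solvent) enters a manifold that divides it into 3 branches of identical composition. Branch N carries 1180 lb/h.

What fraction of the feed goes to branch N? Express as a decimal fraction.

0.578

Fraction to N = 1180/2040 = 0.5784.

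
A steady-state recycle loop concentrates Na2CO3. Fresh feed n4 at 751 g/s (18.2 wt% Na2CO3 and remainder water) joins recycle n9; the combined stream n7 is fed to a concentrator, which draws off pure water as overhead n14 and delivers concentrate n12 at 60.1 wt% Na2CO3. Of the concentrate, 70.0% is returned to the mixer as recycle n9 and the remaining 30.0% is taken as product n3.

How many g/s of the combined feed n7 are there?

1282 g/s

Overall Na2CO3 balance (none leaves overhead): Na2CO3 in fresh feed = Na2CO3 in product, i.e. 751×0.182 = (1−0.700)·n12·0.601.
n12 = 136.68/(0.601×0.300) = 758.08 g/s.
Recycle n9 = 0.700×758.08 = 530.66 g/s.
Combined feed n7 = 751 + 530.66 = 1281.7 g/s.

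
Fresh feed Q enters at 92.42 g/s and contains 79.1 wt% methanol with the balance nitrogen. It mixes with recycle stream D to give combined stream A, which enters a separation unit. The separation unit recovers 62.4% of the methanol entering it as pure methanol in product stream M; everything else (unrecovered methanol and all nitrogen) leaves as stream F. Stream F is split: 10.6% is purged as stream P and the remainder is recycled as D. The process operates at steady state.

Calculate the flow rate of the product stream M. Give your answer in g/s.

methanol in A: m_A = 92.42×0.791 + (1−0.106)·(1−0.624)·m_A, so m_A = 73.104/0.6639 = 110.12 g/s.
Product M = 0.624×110.12 = 68.715 g/s.

68.72 g/s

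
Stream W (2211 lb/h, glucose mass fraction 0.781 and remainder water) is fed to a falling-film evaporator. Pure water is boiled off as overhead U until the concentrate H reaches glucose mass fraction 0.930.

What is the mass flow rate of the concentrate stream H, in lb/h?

1857 lb/h

glucose is conserved: 2211×0.781 = 1726.8 lb/h all reports to the concentrate.
Concentrate = 1726.8/(target fraction) = 1856.8 lb/h.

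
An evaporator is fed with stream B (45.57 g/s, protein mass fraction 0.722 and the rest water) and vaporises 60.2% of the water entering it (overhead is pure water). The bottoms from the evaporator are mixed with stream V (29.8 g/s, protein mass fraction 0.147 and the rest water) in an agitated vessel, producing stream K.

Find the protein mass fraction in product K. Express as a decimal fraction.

0.550

Vapour removed = 0.602×0.278×45.57 = 7.6264 g/s; concentrate = 37.944 g/s.
protein reaching the mixer = 32.902 (from concentrate) + 29.8×0.147 = 37.282 g/s.
Product flow = 37.944 + 29.8 = 67.744 g/s; protein fraction = 0.550.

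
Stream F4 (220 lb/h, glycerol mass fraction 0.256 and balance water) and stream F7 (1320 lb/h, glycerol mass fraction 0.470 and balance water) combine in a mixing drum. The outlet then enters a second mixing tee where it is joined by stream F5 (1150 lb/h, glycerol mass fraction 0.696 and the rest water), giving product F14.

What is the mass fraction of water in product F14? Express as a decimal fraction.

Overall, product flow = 2690 lb/h.
water in = 220×0.744 + 1320×0.530 + 1150×0.304 = 1212.9 lb/h.
water fraction in F14 = 0.451.

0.451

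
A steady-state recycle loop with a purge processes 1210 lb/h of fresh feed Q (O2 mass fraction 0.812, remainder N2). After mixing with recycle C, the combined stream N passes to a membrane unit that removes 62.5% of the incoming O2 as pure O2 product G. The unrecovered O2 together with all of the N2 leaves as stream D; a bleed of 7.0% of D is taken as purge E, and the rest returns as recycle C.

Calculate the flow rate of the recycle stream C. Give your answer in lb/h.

3548 lb/h

N2 enters only via Q and leaves only via the purge: 1210×0.188 = 0.070×(N2 in D), and the membrane unit passes all N2, so N2 in N = N2 in D = 3249.7 lb/h.
O2 in N: m_A = 1210×0.812 + (1−0.070)·(1−0.625)·m_A, so m_A = 982.52/0.6512 = 1508.7 lb/h.
D = (1−0.625)×1508.7 + 3249.7 = 3815.5 lb/h.
Recycle C = (1−0.070)×3815.5 = 3548.4 lb/h.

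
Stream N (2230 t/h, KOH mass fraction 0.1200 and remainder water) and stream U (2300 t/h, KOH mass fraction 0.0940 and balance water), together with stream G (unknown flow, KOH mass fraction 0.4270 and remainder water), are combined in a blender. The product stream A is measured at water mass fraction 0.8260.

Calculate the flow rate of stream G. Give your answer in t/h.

Let G be the unknown flow. Total out = 4530 + G.
water balance: 4046.2 + 0.573·G = 0.826·(4530 + G)
(0.573 − 0.826)·G = 0.826×4530 − 4046.2 = -304.42
G = -304.42 / -0.253 = 1203.2 t/h

1203 t/h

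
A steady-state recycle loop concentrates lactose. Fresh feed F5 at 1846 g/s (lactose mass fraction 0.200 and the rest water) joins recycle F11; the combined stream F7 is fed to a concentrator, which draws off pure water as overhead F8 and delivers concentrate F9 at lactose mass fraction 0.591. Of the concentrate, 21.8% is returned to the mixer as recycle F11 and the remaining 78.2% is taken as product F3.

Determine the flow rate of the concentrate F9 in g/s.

Overall lactose balance (none leaves overhead): lactose in fresh feed = lactose in product, i.e. 1846×0.200 = (1−0.218)·F9·0.591.
F9 = 369.2/(0.591×0.782) = 798.85 g/s.

798.9 g/s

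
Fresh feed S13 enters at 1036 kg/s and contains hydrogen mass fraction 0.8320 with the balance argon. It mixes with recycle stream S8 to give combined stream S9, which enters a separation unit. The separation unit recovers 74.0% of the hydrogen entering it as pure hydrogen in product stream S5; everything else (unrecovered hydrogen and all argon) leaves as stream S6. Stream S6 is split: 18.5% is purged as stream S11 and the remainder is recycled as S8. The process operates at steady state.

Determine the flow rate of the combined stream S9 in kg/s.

2035 kg/s

argon enters only via S13 and leaves only via the purge: 1036×0.168 = 0.185×(argon in S6), and the separation unit passes all argon, so argon in S9 = argon in S6 = 940.8 kg/s.
hydrogen in S9: m_A = 1036×0.832 + (1−0.185)·(1−0.740)·m_A, so m_A = 861.95/0.7881 = 1093.7 kg/s.
S9 = 1093.7 + 940.8 = 2034.5 kg/s.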